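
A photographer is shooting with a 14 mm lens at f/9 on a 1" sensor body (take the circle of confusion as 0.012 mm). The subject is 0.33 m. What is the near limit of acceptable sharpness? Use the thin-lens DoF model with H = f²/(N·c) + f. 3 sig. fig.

281 mm

Hyperfocal distance H = f²/(N·c) + f = 14²/(9 × 0.012) + 14 = 196/0.108 + 14 ≈ 1828.8 mm ≈ 1.829 m.
Near limit Dn = s·(H − f)/(H + s − 2f) = 330 × (1828.8 − 14) / (1828.8 + 330 − 2 × 14) = 330 × 1814.8 / 2130.8 ≈ 281.06 mm.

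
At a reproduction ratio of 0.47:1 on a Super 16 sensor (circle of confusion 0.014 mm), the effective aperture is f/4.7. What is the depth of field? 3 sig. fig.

At magnification m, DoF ≈ 2·N_eff·c/m² = 2 × 4.7 × 0.014 / 0.47² = 0.1316 / 0.2209 ≈ 0.596 mm.

0.596 mm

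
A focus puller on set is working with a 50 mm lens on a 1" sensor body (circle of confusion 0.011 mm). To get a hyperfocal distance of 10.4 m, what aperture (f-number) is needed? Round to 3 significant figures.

f/22

Rearrange H = f²/(N·c) + f for N: N = f² / ((H − f)·c).
N = 50² / ((10400 − 50) × 0.011) = 2500 / 113.8 ≈ 22.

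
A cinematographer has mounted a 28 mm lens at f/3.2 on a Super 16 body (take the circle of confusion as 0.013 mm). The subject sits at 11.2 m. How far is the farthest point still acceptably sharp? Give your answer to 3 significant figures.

27.5 m

Hyperfocal distance H = f²/(N·c) + f = 28²/(3.2 × 0.013) + 28 = 784/0.0416 + 28 ≈ 18874.2 mm ≈ 18.87 m.
Far limit Df = s·(H − f)/(H − s) = 11200 × (18874.2 − 28) / (18874.2 − 11200) = 11200 × 18846.2 / 7674.2 ≈ 27505 mm ≈ 27.5 m.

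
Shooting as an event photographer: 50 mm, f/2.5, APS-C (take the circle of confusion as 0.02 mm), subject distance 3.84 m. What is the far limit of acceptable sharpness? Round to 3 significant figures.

Hyperfocal distance H = f²/(N·c) + f = 50²/(2.5 × 0.02) + 50 = 2500/0.05 + 50 ≈ 50050.0 mm ≈ 50.05 m.
Far limit Df = s·(H − f)/(H − s) = 3840 × (50050.0 − 50) / (50050.0 − 3840) = 3840 × 50000.0 / 46210.0 ≈ 4154.9 mm ≈ 4.15 m.

4.15 m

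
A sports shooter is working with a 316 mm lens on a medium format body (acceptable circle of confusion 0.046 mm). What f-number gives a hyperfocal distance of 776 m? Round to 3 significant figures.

f/2.80

Rearrange H = f²/(N·c) + f for N: N = f² / ((H − f)·c).
N = 316² / ((776000 − 316) × 0.046) = 99856 / 35681 ≈ 2.80.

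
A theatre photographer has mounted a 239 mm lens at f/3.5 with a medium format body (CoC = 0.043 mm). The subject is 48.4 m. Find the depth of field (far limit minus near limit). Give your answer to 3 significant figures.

12.5 m

Hyperfocal distance H = f²/(N·c) + f = 239²/(3.5 × 0.043) + 239 = 57121/0.1505 + 239 ≈ 379780.5 mm ≈ 379.8 m.
Near limit Dn = s·(H − f)/(H + s − 2f) = 48400 × (379780.5 − 239) / (379780.5 + 48400 − 2 × 239) = 48400 × 379541.5 / 427702.5 ≈ 42950 mm.
Far limit Df = s·(H − f)/(H − s) = 48400 × (379780.5 − 239) / (379780.5 − 48400) = 48400 × 379541.5 / 331380.5 ≈ 55434 mm.
Depth of field = Df − Dn = 55434 − 42950 ≈ 12484 mm ≈ 12.5 m.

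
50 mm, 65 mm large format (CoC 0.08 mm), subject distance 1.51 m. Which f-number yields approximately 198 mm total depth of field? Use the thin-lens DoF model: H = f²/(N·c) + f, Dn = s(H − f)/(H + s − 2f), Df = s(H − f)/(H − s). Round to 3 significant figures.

Write h = H − f = f²/(N·c). The thin-lens limits are Dn = s·h/(h + (s−f)) and Df = s·h/(h − (s−f)), so DoF = Df − Dn = 2·s·(s−f)·h / (h² − (s−f)²).
That is a quadratic in h: DoF·h² − 2·s·(s−f)·h − DoF·(s−f)² = 0 ⇒ h = (s−f)·(s + √(s² + DoF²)) / DoF = 1460 × (1510 + √(1510² + 198²)) / 198 = 1460 × (1510 + 1522.93) / 198 ≈ 22364 mm.
Then N = f²/(c·h) = 50² / (0.08 × 22364) = 2500 / 1789.1 ≈ 1.40.

f/1.40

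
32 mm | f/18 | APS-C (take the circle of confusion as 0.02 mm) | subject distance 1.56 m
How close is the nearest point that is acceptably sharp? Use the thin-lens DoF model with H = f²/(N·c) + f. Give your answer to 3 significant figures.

1.01 m

Hyperfocal distance H = f²/(N·c) + f = 32²/(18 × 0.02) + 32 = 1024/0.36 + 32 ≈ 2876.4 mm ≈ 2.876 m.
Near limit Dn = s·(H − f)/(H + s − 2f) = 1560 × (2876.4 − 32) / (2876.4 + 1560 − 2 × 32) = 1560 × 2844.4 / 4372.4 ≈ 1014.8 mm ≈ 1.01 m.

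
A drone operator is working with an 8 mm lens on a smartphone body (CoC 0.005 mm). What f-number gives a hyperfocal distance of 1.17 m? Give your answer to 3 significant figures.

f/11

Rearrange H = f²/(N·c) + f for N: N = f² / ((H − f)·c).
N = 8² / ((1170 − 8) × 0.005) = 64 / 5.810 ≈ 11.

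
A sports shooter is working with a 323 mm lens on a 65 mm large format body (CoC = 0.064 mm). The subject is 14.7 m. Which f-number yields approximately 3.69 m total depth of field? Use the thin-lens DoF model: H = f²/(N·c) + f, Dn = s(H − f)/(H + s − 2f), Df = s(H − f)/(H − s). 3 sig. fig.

Write h = H − f = f²/(N·c). The thin-lens limits are Dn = s·h/(h + (s−f)) and Df = s·h/(h − (s−f)), so DoF = Df − Dn = 2·s·(s−f)·h / (h² − (s−f)²).
That is a quadratic in h: DoF·h² − 2·s·(s−f)·h − DoF·(s−f)² = 0 ⇒ h = (s−f)·(s + √(s² + DoF²)) / DoF = 14377 × (14700 + √(14700² + 3690²)) / 3690 = 14377 × (14700 + 15156.1) / 3690 ≈ 116325 mm.
Then N = f²/(c·h) = 323² / (0.064 × 116325) = 104329 / 7444.8 ≈ 14.

f/14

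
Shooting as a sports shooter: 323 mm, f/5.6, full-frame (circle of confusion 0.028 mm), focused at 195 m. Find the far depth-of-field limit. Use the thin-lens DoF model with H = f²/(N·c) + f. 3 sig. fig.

Hyperfocal distance H = f²/(N·c) + f = 323²/(5.6 × 0.028) + 323 = 104329/0.1568 + 323 ≈ 665686.5 mm ≈ 665.7 m.
Far limit Df = s·(H − f)/(H − s) = 195000 × (665686.5 − 323) / (665686.5 − 195000) = 195000 × 665363.5 / 470686.5 ≈ 275652 mm ≈ 276 m.

276 m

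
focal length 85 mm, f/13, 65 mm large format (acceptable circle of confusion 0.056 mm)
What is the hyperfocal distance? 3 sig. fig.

10.0 m

Hyperfocal distance H = f²/(N·c) + f = 85²/(13 × 0.056) + 85 = 7225/0.728 + 85 ≈ 10009.5 mm ≈ 10.0 m.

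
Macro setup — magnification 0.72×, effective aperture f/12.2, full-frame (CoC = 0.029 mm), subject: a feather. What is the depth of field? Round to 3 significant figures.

1.36 mm

At magnification m, DoF ≈ 2·N_eff·c/m² = 2 × 12.2 × 0.029 / 0.72² = 0.7076 / 0.5184 ≈ 1.36 mm.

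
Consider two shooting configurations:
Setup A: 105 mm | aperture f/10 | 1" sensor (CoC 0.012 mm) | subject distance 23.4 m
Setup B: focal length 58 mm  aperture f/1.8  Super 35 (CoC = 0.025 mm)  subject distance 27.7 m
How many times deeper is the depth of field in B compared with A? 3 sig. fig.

1.87

Setup A: H = 105²/(10×0.012) + 105 ≈ 91980.0 mm; DoF = Df − Dn = 31348 − 18667 ≈ 12681 mm.
Setup B: H = 58²/(1.8×0.025) + 58 ≈ 74813.6 mm; DoF = Df − Dn = 43952 − 20222 ≈ 23730 mm.
Ratio = 23730 / 12681 ≈ 1.87.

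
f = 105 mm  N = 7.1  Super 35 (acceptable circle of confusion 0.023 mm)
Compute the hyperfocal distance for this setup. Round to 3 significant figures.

67.6 m

Hyperfocal distance H = f²/(N·c) + f = 105²/(7.1 × 0.023) + 105 = 11025/0.1633 + 105 ≈ 67618.8 mm ≈ 67.6 m.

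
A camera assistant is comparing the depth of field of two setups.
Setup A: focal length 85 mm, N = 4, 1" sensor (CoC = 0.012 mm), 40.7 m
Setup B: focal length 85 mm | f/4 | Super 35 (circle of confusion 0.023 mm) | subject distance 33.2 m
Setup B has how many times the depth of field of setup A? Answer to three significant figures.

Setup A: H = 85²/(4×0.012) + 85 ≈ 150605.8 mm; DoF = Df − Dn = 55740 − 32052 ≈ 23688 mm.
Setup B: H = 85²/(4×0.023) + 85 ≈ 78617.6 mm; DoF = Df − Dn = 57407 − 23353 ≈ 34054 mm.
Ratio = 34054 / 23688 ≈ 1.44.

1.44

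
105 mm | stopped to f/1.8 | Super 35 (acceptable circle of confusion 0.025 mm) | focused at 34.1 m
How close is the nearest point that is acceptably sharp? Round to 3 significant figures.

29.9 m

Hyperfocal distance H = f²/(N·c) + f = 105²/(1.8 × 0.025) + 105 = 11025/0.045 + 105 ≈ 245105.0 mm ≈ 245.1 m.
Near limit Dn = s·(H − f)/(H + s − 2f) = 34100 × (245105.0 − 105) / (245105.0 + 34100 − 2 × 105) = 34100 × 245000.0 / 278995.0 ≈ 29945 mm ≈ 29.9 m.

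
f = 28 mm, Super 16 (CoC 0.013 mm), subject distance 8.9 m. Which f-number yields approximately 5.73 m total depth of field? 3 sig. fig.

f/2.00

Write h = H − f = f²/(N·c). The thin-lens limits are Dn = s·h/(h + (s−f)) and Df = s·h/(h − (s−f)), so DoF = Df − Dn = 2·s·(s−f)·h / (h² − (s−f)²).
That is a quadratic in h: DoF·h² − 2·s·(s−f)·h − DoF·(s−f)² = 0 ⇒ h = (s−f)·(s + √(s² + DoF²)) / DoF = 8872 × (8900 + √(8900² + 5730²)) / 5730 = 8872 × (8900 + 10585.0) / 5730 ≈ 30169 mm.
Then N = f²/(c·h) = 28² / (0.013 × 30169) = 784 / 392.20 ≈ 2.00.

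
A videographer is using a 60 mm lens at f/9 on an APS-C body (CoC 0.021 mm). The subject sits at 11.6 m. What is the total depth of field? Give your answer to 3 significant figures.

Hyperfocal distance H = f²/(N·c) + f = 60²/(9 × 0.021) + 60 = 3600/0.189 + 60 ≈ 19107.6 mm ≈ 19.11 m.
Near limit Dn = s·(H − f)/(H + s − 2f) = 11600 × (19107.6 − 60) / (19107.6 + 11600 − 2 × 60) = 11600 × 19047.6 / 30587.6 ≈ 7224 mm.
Far limit Df = s·(H − f)/(H − s) = 11600 × (19107.6 − 60) / (19107.6 − 11600) = 11600 × 19047.6 / 7507.6 ≈ 29430 mm.
Depth of field = Df − Dn = 29430 − 7224 ≈ 22206 mm ≈ 22.2 m.

22.2 m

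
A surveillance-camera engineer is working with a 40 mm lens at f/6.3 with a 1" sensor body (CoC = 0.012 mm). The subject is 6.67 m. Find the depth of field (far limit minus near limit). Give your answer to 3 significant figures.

Hyperfocal distance H = f²/(N·c) + f = 40²/(6.3 × 0.012) + 40 = 1600/0.0756 + 40 ≈ 21204.0 mm ≈ 21.20 m.
Near limit Dn = s·(H − f)/(H + s − 2f) = 6670 × (21204.0 − 40) / (21204.0 + 6670 − 2 × 40) = 6670 × 21164.0 / 27794.0 ≈ 5078.9 mm.
Far limit Df = s·(H − f)/(H − s) = 6670 × (21204.0 − 40) / (21204.0 − 6670) = 6670 × 21164.0 / 14534.0 ≈ 9712.7 mm.
Depth of field = Df − Dn = 9712.7 − 5078.9 ≈ 4633.8 mm ≈ 4.63 m.

4.63 m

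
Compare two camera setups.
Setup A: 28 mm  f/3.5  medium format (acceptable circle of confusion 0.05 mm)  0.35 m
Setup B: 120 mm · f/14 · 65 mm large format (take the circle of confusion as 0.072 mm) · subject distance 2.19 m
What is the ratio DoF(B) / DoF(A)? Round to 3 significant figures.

12.8

Setup A: H = 28²/(3.5×0.05) + 28 ≈ 4508.0 mm; DoF = Df − Dn = 377.104 − 326.531 ≈ 50.573 mm.
Setup B: H = 120²/(14×0.072) + 120 ≈ 14405.7 mm; DoF = Df − Dn = 2561.10 − 1912.83 ≈ 648.27 mm.
Ratio = 648.27 / 50.573 ≈ 12.8.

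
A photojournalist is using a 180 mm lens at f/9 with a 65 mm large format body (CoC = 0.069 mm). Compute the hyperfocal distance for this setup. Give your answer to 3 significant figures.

52.4 m

Hyperfocal distance H = f²/(N·c) + f = 180²/(9 × 0.069) + 180 = 32400/0.621 + 180 ≈ 52353.9 mm ≈ 52.4 m.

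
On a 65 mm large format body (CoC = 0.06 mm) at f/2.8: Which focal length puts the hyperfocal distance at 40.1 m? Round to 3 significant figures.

From H = f²/(N·c) + f, with f ≪ H: f ≈ √(H·N·c) = √(40100 × 2.8 × 0.06) = √6736.8 ≈ 82.08 mm.
Exact: f² + N·c·f − N·c·H = 0 ⇒ f = (−N·c + √((N·c)² + 4·N·c·H))/2 = (−0.168 + √26947)/2 ≈ 81.994 mm ≈ 82.0 mm.

82.0 mm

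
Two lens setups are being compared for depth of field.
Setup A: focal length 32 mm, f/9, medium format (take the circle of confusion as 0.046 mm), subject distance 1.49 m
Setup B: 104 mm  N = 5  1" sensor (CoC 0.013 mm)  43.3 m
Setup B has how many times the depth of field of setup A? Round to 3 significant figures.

Setup A: H = 32²/(9×0.046) + 32 ≈ 2505.4 mm; DoF = Df − Dn = 3629.4 − 937.4 ≈ 2692.0 mm.
Setup B: H = 104²/(5×0.013) + 104 ≈ 166504.0 mm; DoF = Df − Dn = 58481 − 34376 ≈ 24105 mm.
Ratio = 24105 / 2692.0 ≈ 8.95.

8.95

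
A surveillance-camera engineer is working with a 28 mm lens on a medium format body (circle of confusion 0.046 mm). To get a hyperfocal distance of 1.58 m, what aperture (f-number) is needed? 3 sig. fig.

f/11

Rearrange H = f²/(N·c) + f for N: N = f² / ((H − f)·c).
N = 28² / ((1580 − 28) × 0.046) = 784 / 71.39 ≈ 11.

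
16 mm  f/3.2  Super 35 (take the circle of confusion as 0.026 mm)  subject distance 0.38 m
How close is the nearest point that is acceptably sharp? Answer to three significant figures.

340 mm

Hyperfocal distance H = f²/(N·c) + f = 16²/(3.2 × 0.026) + 16 = 256/0.0832 + 16 ≈ 3092.9 mm ≈ 3.093 m.
Near limit Dn = s·(H − f)/(H + s − 2f) = 380 × (3092.9 − 16) / (3092.9 + 380 − 2 × 16) = 380 × 3076.9 / 3440.9 ≈ 339.80 mm.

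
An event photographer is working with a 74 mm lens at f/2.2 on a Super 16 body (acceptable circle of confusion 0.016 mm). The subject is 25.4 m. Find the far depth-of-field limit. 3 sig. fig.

Hyperfocal distance H = f²/(N·c) + f = 74²/(2.2 × 0.016) + 74 = 5476/0.0352 + 74 ≈ 155642.2 mm ≈ 155.6 m.
Far limit Df = s·(H − f)/(H − s) = 25400 × (155642.2 − 74) / (155642.2 − 25400) = 25400 × 155568.2 / 130242.2 ≈ 30339 mm ≈ 30.3 m.

30.3 m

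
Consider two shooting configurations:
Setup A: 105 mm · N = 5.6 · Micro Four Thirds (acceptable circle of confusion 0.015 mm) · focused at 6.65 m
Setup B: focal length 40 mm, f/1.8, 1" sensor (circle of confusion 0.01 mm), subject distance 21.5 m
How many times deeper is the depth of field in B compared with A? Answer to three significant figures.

16.6

Setup A: H = 105²/(5.6×0.015) + 105 ≈ 131355.0 mm; DoF = Df − Dn = 6999.02 − 6334.14 ≈ 664.88 mm.
Setup B: H = 40²/(1.8×0.01) + 40 ≈ 88928.9 mm; DoF = Df − Dn = 28343 − 17319 ≈ 11024 mm.
Ratio = 11024 / 664.88 ≈ 16.6.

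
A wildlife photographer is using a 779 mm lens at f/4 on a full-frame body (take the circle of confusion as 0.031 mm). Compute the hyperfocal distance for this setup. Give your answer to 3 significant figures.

Hyperfocal distance H = f²/(N·c) + f = 779²/(4 × 0.031) + 779 = 606841/0.124 + 779 ≈ 4894658.0 mm ≈ 4890 m.

4890 m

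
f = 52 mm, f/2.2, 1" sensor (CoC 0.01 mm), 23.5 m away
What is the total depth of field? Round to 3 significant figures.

Hyperfocal distance H = f²/(N·c) + f = 52²/(2.2 × 0.01) + 52 = 2704/0.022 + 52 ≈ 122961.1 mm ≈ 123.0 m.
Near limit Dn = s·(H − f)/(H + s − 2f) = 23500 × (122961.1 − 52) / (122961.1 + 23500 − 2 × 52) = 23500 × 122909.1 / 146357.1 ≈ 19735.0 mm.
Far limit Df = s·(H − f)/(H − s) = 23500 × (122961.1 − 52) / (122961.1 − 23500) = 23500 × 122909.1 / 99461.1 ≈ 29040.1 mm.
Depth of field = Df − Dn = 29040.1 − 19735.0 ≈ 9305.1 mm ≈ 9.31 m.

9.31 m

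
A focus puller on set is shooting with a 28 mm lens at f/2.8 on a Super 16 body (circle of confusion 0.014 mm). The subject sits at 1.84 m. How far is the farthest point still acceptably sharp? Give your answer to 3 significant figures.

Hyperfocal distance H = f²/(N·c) + f = 28²/(2.8 × 0.014) + 28 = 784/0.0392 + 28 ≈ 20028.0 mm ≈ 20.03 m.
Far limit Df = s·(H − f)/(H − s) = 1840 × (20028.0 − 28) / (20028.0 − 1840) = 1840 × 20000.0 / 18188.0 ≈ 2023.3 mm ≈ 2.02 m.

2.02 m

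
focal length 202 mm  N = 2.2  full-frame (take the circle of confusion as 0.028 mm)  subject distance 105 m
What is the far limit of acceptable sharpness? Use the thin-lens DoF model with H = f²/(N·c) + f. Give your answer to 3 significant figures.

125 m

Hyperfocal distance H = f²/(N·c) + f = 202²/(2.2 × 0.028) + 202 = 40804/0.0616 + 202 ≈ 662604.6 mm ≈ 662.6 m.
Far limit Df = s·(H − f)/(H − s) = 105000 × (662604.6 − 202) / (662604.6 − 105000) = 105000 × 662402.6 / 557604.6 ≈ 124734 mm ≈ 125 m.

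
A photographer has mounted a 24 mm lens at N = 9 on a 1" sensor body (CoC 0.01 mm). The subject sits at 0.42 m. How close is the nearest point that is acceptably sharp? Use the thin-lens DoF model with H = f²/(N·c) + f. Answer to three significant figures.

Hyperfocal distance H = f²/(N·c) + f = 24²/(9 × 0.01) + 24 = 576/0.09 + 24 ≈ 6424.0 mm ≈ 6.424 m.
Near limit Dn = s·(H − f)/(H + s − 2f) = 420 × (6424.0 − 24) / (6424.0 + 420 − 2 × 24) = 420 × 6400.0 / 6796.0 ≈ 395.53 mm.

396 mm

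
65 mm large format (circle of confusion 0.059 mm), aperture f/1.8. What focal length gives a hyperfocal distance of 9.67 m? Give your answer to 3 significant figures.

From H = f²/(N·c) + f, with f ≪ H: f ≈ √(H·N·c) = √(9670 × 1.8 × 0.059) = √1027.0 ≈ 32.05 mm.
Exact: f² + N·c·f − N·c·H = 0 ⇒ f = (−N·c + √((N·c)² + 4·N·c·H))/2 = (−0.1062 + √4107.8)/2 ≈ 31.993 mm ≈ 32.0 mm.

32.0 mm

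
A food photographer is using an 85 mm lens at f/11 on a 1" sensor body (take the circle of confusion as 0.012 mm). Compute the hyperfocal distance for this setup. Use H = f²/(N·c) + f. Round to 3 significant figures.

Hyperfocal distance H = f²/(N·c) + f = 85²/(11 × 0.012) + 85 = 7225/0.132 + 85 ≈ 54819.8 mm ≈ 54.8 m.

54.8 m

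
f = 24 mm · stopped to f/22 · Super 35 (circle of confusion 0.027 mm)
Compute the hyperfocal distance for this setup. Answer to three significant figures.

Hyperfocal distance H = f²/(N·c) + f = 24²/(22 × 0.027) + 24 = 576/0.594 + 24 ≈ 993.7 mm ≈ 0.994 m.

0.994 m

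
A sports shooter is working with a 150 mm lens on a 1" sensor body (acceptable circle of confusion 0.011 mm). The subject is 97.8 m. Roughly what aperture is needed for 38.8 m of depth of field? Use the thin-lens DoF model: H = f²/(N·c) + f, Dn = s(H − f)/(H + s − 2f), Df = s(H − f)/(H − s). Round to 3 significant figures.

f/4

Write h = H − f = f²/(N·c). The thin-lens limits are Dn = s·h/(h + (s−f)) and Df = s·h/(h − (s−f)), so DoF = Df − Dn = 2·s·(s−f)·h / (h² − (s−f)²).
That is a quadratic in h: DoF·h² − 2·s·(s−f)·h − DoF·(s−f)² = 0 ⇒ h = (s−f)·(s + √(s² + DoF²)) / DoF = 97650 × (97800 + √(97800² + 38800²)) / 38800 = 97650 × (97800 + 105215) / 38800 ≈ 510940 mm.
Then N = f²/(c·h) = 150² / (0.011 × 510940) = 22500 / 5620.3 ≈ 4.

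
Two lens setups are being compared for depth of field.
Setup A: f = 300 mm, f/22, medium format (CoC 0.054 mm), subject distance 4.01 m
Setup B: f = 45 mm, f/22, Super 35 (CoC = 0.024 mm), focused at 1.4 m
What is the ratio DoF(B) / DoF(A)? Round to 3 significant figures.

Setup A: H = 300²/(22×0.054) + 300 ≈ 76057.6 mm; DoF = Df − Dn = 4216.49 − 3822.79 ≈ 393.70 mm.
Setup B: H = 45²/(22×0.024) + 45 ≈ 3880.2 mm; DoF = Df − Dn = 2164.8 − 1034.5 ≈ 1130.3 mm.
Ratio = 1130.3 / 393.70 ≈ 2.87.

2.87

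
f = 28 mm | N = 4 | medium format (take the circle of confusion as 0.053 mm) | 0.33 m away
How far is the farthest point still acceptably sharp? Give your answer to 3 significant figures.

359 mm

Hyperfocal distance H = f²/(N·c) + f = 28²/(4 × 0.053) + 28 = 784/0.212 + 28 ≈ 3726.1 mm ≈ 3.726 m.
Far limit Df = s·(H − f)/(H − s) = 330 × (3726.1 − 28) / (3726.1 − 330) = 330 × 3698.1 / 3396.1 ≈ 359.35 mm.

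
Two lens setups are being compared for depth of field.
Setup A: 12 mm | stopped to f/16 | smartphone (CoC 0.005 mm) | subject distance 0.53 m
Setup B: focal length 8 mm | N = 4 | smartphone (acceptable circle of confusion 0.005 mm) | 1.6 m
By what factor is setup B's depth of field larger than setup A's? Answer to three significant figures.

6.36

Setup A: H = 12²/(16×0.005) + 12 ≈ 1812.0 mm; DoF = Df − Dn = 744.15 − 411.56 ≈ 332.59 mm.
Setup B: H = 8²/(4×0.005) + 8 ≈ 3208.0 mm; DoF = Df − Dn = 3184.1 − 1068.4 ≈ 2115.7 mm.
Ratio = 2115.7 / 332.59 ≈ 6.36.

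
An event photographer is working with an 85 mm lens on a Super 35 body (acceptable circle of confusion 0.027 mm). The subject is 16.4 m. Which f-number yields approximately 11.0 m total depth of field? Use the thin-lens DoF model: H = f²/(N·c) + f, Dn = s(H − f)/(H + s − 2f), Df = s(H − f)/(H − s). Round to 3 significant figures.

Write h = H − f = f²/(N·c). The thin-lens limits are Dn = s·h/(h + (s−f)) and Df = s·h/(h − (s−f)), so DoF = Df − Dn = 2·s·(s−f)·h / (h² − (s−f)²).
That is a quadratic in h: DoF·h² − 2·s·(s−f)·h − DoF·(s−f)² = 0 ⇒ h = (s−f)·(s + √(s² + DoF²)) / DoF = 16315 × (16400 + √(16400² + 11000²)) / 11000 = 16315 × (16400 + 19747.4) / 11000 ≈ 53613 mm.
Then N = f²/(c·h) = 85² / (0.027 × 53613) = 7225 / 1447.6 ≈ 4.99.

f/4.99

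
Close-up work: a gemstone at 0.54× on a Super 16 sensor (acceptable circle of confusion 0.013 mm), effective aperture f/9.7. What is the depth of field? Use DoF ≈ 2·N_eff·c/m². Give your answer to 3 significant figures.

0.865 mm

At magnification m, DoF ≈ 2·N_eff·c/m² = 2 × 9.7 × 0.013 / 0.54² = 0.2522 / 0.2916 ≈ 0.865 mm.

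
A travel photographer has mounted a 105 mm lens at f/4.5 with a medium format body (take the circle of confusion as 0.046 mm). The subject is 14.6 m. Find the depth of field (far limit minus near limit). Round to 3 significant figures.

Hyperfocal distance H = f²/(N·c) + f = 105²/(4.5 × 0.046) + 105 = 11025/0.207 + 105 ≈ 53365.9 mm ≈ 53.37 m.
Near limit Dn = s·(H − f)/(H + s − 2f) = 14600 × (53365.9 − 105) / (53365.9 + 14600 − 2 × 105) = 14600 × 53260.9 / 67755.9 ≈ 11476.6 mm.
Far limit Df = s·(H − f)/(H − s) = 14600 × (53365.9 − 105) / (53365.9 − 14600) = 14600 × 53260.9 / 38765.9 ≈ 20059.1 mm.
Depth of field = Df − Dn = 20059.1 − 11476.6 ≈ 8582.5 mm ≈ 8.58 m.

8.58 m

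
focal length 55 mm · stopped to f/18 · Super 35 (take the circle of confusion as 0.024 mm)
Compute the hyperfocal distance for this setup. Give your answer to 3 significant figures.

7.06 m

Hyperfocal distance H = f²/(N·c) + f = 55²/(18 × 0.024) + 55 = 3025/0.432 + 55 ≈ 7057.3 mm ≈ 7.06 m.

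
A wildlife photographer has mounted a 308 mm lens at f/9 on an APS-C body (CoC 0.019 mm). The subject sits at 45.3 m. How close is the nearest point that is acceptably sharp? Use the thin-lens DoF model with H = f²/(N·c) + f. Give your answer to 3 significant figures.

Hyperfocal distance H = f²/(N·c) + f = 308²/(9 × 0.019) + 308 = 94864/0.171 + 308 ≈ 555068.2 mm ≈ 555.1 m.
Near limit Dn = s·(H − f)/(H + s − 2f) = 45300 × (555068.2 − 308) / (555068.2 + 45300 − 2 × 308) = 45300 × 554760.2 / 599752.2 ≈ 41902 mm ≈ 41.9 m.

41.9 m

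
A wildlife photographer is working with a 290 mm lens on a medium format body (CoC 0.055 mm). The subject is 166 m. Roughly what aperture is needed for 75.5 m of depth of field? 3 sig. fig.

Write h = H − f = f²/(N·c). The thin-lens limits are Dn = s·h/(h + (s−f)) and Df = s·h/(h − (s−f)), so DoF = Df − Dn = 2·s·(s−f)·h / (h² − (s−f)²).
That is a quadratic in h: DoF·h² − 2·s·(s−f)·h − DoF·(s−f)² = 0 ⇒ h = (s−f)·(s + √(s² + DoF²)) / DoF = 165710 × (166000 + √(166000² + 75500²)) / 75500 = 165710 × (166000 + 182363) / 75500 ≈ 764599 mm.
Then N = f²/(c·h) = 290² / (0.055 × 764599) = 84100 / 42053 ≈ 2.00.

f/2.00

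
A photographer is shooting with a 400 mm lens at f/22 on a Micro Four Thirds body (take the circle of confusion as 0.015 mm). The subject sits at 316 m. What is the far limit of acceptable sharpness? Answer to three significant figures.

905 m

Hyperfocal distance H = f²/(N·c) + f = 400²/(22 × 0.015) + 400 = 160000/0.33 + 400 ≈ 485248.5 mm ≈ 485.2 m.
Far limit Df = s·(H − f)/(H − s) = 316000 × (485248.5 − 400) / (485248.5 − 316000) = 316000 × 484848.5 / 169248.5 ≈ 905250 mm ≈ 905 m.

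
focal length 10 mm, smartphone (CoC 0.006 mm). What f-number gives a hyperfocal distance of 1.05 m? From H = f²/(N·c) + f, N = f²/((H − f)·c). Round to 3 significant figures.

Rearrange H = f²/(N·c) + f for N: N = f² / ((H − f)·c).
N = 10² / ((1050 − 10) × 0.006) = 100 / 6.240 ≈ 16.

f/16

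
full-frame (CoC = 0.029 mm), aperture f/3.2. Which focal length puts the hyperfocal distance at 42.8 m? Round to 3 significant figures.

63.0 mm

From H = f²/(N·c) + f, with f ≪ H: f ≈ √(H·N·c) = √(42800 × 3.2 × 0.029) = √3971.8 ≈ 63.02 mm.
The +f correction barely moves this — solving exactly, f² + N·c·f − N·c·H = 0 ⇒ f = (−N·c + √((N·c)² + 4·N·c·H))/2 = (−0.0928 + √15887)/2 ≈ 62.976 mm, so f ≈ 63.0 mm.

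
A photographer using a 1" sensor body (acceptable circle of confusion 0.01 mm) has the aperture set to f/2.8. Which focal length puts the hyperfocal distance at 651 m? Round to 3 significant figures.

135 mm

From H = f²/(N·c) + f, with f ≪ H: f ≈ √(H·N·c) = √(651000 × 2.8 × 0.01) = √18228 ≈ 135.0 mm.
The +f correction barely moves this — solving exactly, f² + N·c·f − N·c·H = 0 ⇒ f = (−N·c + √((N·c)² + 4·N·c·H))/2 = (−0.028 + √72912)/2 ≈ 135.00 mm, so f ≈ 135 mm.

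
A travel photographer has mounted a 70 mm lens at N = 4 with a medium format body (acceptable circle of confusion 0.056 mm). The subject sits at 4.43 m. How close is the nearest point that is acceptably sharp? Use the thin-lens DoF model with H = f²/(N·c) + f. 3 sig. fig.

3.69 m

Hyperfocal distance H = f²/(N·c) + f = 70²/(4 × 0.056) + 70 = 4900/0.224 + 70 ≈ 21945.0 mm ≈ 21.95 m.
Near limit Dn = s·(H − f)/(H + s − 2f) = 4430 × (21945.0 − 70) / (21945.0 + 4430 − 2 × 70) = 4430 × 21875.0 / 26235.0 ≈ 3693.8 mm ≈ 3.69 m.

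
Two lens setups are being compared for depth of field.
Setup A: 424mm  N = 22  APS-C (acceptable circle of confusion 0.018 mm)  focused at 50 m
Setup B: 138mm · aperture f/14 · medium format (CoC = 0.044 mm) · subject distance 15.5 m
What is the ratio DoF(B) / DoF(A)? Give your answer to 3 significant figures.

Setup A: H = 424²/(22×0.018) + 424 ≈ 454403.8 mm; DoF = Df − Dn = 56130 − 45077 ≈ 11053 mm.
Setup B: H = 138²/(14×0.044) + 138 ≈ 31053.6 mm; DoF = Df − Dn = 30809 − 10355 ≈ 20454 mm.
Ratio = 20454 / 11053 ≈ 1.85.

1.85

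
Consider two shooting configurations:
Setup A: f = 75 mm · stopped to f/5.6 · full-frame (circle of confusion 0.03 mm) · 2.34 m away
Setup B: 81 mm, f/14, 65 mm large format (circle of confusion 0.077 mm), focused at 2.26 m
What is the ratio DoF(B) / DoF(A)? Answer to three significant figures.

5.84

Setup A: H = 75²/(5.6×0.03) + 75 ≈ 33557.1 mm; DoF = Df − Dn = 2509.78 − 2191.73 ≈ 318.05 mm.
Setup B: H = 81²/(14×0.077) + 81 ≈ 6167.3 mm; DoF = Df − Dn = 3520.4 − 1664.2 ≈ 1856.2 mm.
Ratio = 1856.2 / 318.05 ≈ 5.84.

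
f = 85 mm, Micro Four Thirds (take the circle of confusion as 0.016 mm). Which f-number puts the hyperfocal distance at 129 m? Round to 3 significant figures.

f/3.50

Rearrange H = f²/(N·c) + f for N: N = f² / ((H − f)·c).
N = 85² / ((129000 − 85) × 0.016) = 7225 / 2063 ≈ 3.50.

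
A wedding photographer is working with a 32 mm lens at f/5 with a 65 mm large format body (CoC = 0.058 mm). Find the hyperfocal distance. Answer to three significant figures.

Hyperfocal distance H = f²/(N·c) + f = 32²/(5 × 0.058) + 32 = 1024/0.29 + 32 ≈ 3563.0 mm ≈ 3.56 m.

3.56 m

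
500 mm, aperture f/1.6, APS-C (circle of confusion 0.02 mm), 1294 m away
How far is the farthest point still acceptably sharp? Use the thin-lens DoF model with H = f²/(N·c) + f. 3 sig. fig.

1550 m

Hyperfocal distance H = f²/(N·c) + f = 500²/(1.6 × 0.02) + 500 = 250000/0.032 + 500 ≈ 7813000.0 mm ≈ 7813 m.
Far limit Df = s·(H − f)/(H − s) = 1294000 × (7813000.0 − 500) / (7813000.0 − 1294000) = 1294000 × 7812500.0 / 6519000.0 ≈ 1550755 mm ≈ 1550 m.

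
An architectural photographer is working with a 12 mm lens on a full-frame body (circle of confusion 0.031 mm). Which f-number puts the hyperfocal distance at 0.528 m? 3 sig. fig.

f/9

Rearrange H = f²/(N·c) + f for N: N = f² / ((H − f)·c).
N = 12² / ((528 − 12) × 0.031) = 144 / 16.00 ≈ 9.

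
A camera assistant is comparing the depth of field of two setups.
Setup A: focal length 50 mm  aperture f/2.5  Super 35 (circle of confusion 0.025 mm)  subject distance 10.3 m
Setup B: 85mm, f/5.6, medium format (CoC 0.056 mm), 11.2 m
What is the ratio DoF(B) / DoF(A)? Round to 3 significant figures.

Setup A: H = 50²/(2.5×0.025) + 50 ≈ 40050.0 mm; DoF = Df − Dn = 13848.7 − 8199.0 ≈ 5649.7 mm.
Setup B: H = 85²/(5.6×0.056) + 85 ≈ 23123.9 mm; DoF = Df − Dn = 21640 − 7555 ≈ 14085 mm.
Ratio = 14085 / 5649.7 ≈ 2.49.

2.49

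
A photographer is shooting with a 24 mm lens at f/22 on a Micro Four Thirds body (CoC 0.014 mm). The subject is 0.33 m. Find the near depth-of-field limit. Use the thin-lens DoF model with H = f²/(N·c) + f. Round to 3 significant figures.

Hyperfocal distance H = f²/(N·c) + f = 24²/(22 × 0.014) + 24 = 576/0.308 + 24 ≈ 1894.1 mm ≈ 1.894 m.
Near limit Dn = s·(H − f)/(H + s − 2f) = 330 × (1894.1 − 24) / (1894.1 + 330 − 2 × 24) = 330 × 1870.1 / 2176.1 ≈ 283.60 mm.

284 mm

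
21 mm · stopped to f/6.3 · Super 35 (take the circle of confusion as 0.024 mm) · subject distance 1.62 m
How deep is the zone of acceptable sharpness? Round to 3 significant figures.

2.54 m

Hyperfocal distance H = f²/(N·c) + f = 21²/(6.3 × 0.024) + 21 = 441/0.1512 + 21 ≈ 2937.7 mm ≈ 2.938 m.
Near limit Dn = s·(H − f)/(H + s − 2f) = 1620 × (2937.7 − 21) / (2937.7 + 1620 − 2 × 21) = 1620 × 2916.7 / 4515.7 ≈ 1046.4 mm.
Far limit Df = s·(H − f)/(H − s) = 1620 × (2937.7 − 21) / (2937.7 − 1620) = 1620 × 2916.7 / 1317.7 ≈ 3585.9 mm.
Depth of field = Df − Dn = 3585.9 − 1046.4 ≈ 2539.5 mm ≈ 2.54 m.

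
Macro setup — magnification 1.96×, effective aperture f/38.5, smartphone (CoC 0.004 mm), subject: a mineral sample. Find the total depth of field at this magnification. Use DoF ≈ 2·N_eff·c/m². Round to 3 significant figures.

0.0802 mm

At magnification m, DoF ≈ 2·N_eff·c/m² = 2 × 38.5 × 0.004 / 1.96² = 0.308 / 3.842 ≈ 0.0802 mm.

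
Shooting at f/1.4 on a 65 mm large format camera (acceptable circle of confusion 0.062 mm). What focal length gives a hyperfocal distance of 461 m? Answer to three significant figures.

200 mm

From H = f²/(N·c) + f, with f ≪ H: f ≈ √(H·N·c) = √(461000 × 1.4 × 0.062) = √40015 ≈ 200.0 mm.
The +f correction barely moves this — solving exactly, f² + N·c·f − N·c·H = 0 ⇒ f = (−N·c + √((N·c)² + 4·N·c·H))/2 = (−0.0868 + √160059)/2 ≈ 199.99 mm, so f ≈ 200 mm.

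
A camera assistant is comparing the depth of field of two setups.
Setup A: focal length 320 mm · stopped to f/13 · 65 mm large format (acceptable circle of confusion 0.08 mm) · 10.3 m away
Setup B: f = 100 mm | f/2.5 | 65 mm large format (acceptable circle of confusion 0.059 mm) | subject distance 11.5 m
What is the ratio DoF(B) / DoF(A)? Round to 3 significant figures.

1.89

Setup A: H = 320²/(13×0.08) + 320 ≈ 98781.5 mm; DoF = Df − Dn = 11461.8 − 9352.1 ≈ 2109.7 mm.
Setup B: H = 100²/(2.5×0.059) + 100 ≈ 67896.6 mm; DoF = Df − Dn = 13824.6 − 9844.6 ≈ 3980.0 mm.
Ratio = 3980.0 / 2109.7 ≈ 1.89.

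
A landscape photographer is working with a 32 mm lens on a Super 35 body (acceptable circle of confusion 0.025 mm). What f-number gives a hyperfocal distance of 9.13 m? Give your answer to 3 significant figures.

f/4.50

Rearrange H = f²/(N·c) + f for N: N = f² / ((H − f)·c).
N = 32² / ((9130 − 32) × 0.025) = 1024 / 227.5 ≈ 4.50.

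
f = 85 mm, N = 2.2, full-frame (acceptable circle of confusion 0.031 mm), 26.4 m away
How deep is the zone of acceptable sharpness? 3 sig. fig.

14.0 m

Hyperfocal distance H = f²/(N·c) + f = 85²/(2.2 × 0.031) + 85 = 7225/0.0682 + 85 ≈ 106023.4 mm ≈ 106.0 m.
Near limit Dn = s·(H − f)/(H + s − 2f) = 26400 × (106023.4 − 85) / (106023.4 + 26400 − 2 × 85) = 26400 × 105938.4 / 132253.4 ≈ 21147 mm.
Far limit Df = s·(H − f)/(H − s) = 26400 × (106023.4 − 85) / (106023.4 − 26400) = 26400 × 105938.4 / 79623.4 ≈ 35125 mm.
Depth of field = Df − Dn = 35125 − 21147 ≈ 13978 mm ≈ 14.0 m.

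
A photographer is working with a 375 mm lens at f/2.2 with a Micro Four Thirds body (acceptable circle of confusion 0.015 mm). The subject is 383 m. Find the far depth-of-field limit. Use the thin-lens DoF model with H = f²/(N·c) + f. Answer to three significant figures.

421 m

Hyperfocal distance H = f²/(N·c) + f = 375²/(2.2 × 0.015) + 375 = 140625/0.033 + 375 ≈ 4261738.6 mm ≈ 4262 m.
Far limit Df = s·(H − f)/(H − s) = 383000 × (4261738.6 − 375) / (4261738.6 − 383000) = 383000 × 4261363.6 / 3878738.6 ≈ 420782 mm ≈ 421 m.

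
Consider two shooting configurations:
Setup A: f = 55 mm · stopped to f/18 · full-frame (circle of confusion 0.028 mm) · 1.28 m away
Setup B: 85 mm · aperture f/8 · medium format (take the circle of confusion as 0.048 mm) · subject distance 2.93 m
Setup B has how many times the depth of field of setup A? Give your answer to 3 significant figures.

1.66

Setup A: H = 55²/(18×0.028) + 55 ≈ 6057.0 mm; DoF = Df − Dn = 1608.24 − 1063.04 ≈ 545.20 mm.
Setup B: H = 85²/(8×0.048) + 85 ≈ 18900.1 mm; DoF = Df − Dn = 3451.97 − 2545.15 ≈ 906.82 mm.
Ratio = 906.82 / 545.20 ≈ 1.66.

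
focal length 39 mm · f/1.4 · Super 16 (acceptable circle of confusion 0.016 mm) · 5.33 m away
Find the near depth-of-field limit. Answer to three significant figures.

Hyperfocal distance H = f²/(N·c) + f = 39²/(1.4 × 0.016) + 39 = 1521/0.0224 + 39 ≈ 67940.8 mm ≈ 67.94 m.
Near limit Dn = s·(H − f)/(H + s − 2f) = 5330 × (67940.8 − 39) / (67940.8 + 5330 − 2 × 39) = 5330 × 67901.8 / 73192.8 ≈ 4944.7 mm ≈ 4.94 m.

4.94 m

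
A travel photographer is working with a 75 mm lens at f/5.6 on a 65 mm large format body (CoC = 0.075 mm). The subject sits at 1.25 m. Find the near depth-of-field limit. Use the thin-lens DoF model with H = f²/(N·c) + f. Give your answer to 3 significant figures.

1.15 m

Hyperfocal distance H = f²/(N·c) + f = 75²/(5.6 × 0.075) + 75 = 5625/0.42 + 75 ≈ 13467.9 mm ≈ 13.47 m.
Near limit Dn = s·(H − f)/(H + s − 2f) = 1250 × (13467.9 − 75) / (13467.9 + 1250 − 2 × 75) = 1250 × 13392.9 / 14567.9 ≈ 1149.2 mm ≈ 1.15 m.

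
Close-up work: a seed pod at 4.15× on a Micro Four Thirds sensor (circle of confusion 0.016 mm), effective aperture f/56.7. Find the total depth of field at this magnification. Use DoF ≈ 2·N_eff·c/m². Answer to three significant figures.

0.105 mm

At magnification m, DoF ≈ 2·N_eff·c/m² = 2 × 56.7 × 0.016 / 4.15² = 1.814 / 17.22 ≈ 0.105 mm.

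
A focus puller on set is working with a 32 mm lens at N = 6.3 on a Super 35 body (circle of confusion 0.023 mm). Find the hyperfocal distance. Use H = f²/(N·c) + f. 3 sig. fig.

Hyperfocal distance H = f²/(N·c) + f = 32²/(6.3 × 0.023) + 32 = 1024/0.1449 + 32 ≈ 7098.9 mm ≈ 7.10 m.

7.10 m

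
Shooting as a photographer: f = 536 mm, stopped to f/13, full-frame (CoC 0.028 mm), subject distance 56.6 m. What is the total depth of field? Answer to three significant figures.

8.08 m

Hyperfocal distance H = f²/(N·c) + f = 536²/(13 × 0.028) + 536 = 287296/0.364 + 536 ≈ 789810.7 mm ≈ 789.8 m.
Near limit Dn = s·(H − f)/(H + s − 2f) = 56600 × (789810.7 − 536) / (789810.7 + 56600 − 2 × 536) = 56600 × 789274.7 / 845338.7 ≈ 52846.2 mm.
Far limit Df = s·(H − f)/(H − s) = 56600 × (789810.7 − 536) / (789810.7 − 56600) = 56600 × 789274.7 / 733210.7 ≈ 60927.8 mm.
Depth of field = Df − Dn = 60927.8 − 52846.2 ≈ 8081.6 mm ≈ 8.08 m.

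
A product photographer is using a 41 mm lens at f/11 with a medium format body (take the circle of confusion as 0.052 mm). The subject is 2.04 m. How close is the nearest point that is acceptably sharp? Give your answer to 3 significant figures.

Hyperfocal distance H = f²/(N·c) + f = 41²/(11 × 0.052) + 41 = 1681/0.572 + 41 ≈ 2979.8 mm ≈ 2.980 m.
Near limit Dn = s·(H − f)/(H + s − 2f) = 2040 × (2979.8 − 41) / (2979.8 + 2040 − 2 × 41) = 2040 × 2938.8 / 4937.8 ≈ 1214.1 mm ≈ 1.21 m.

1.21 m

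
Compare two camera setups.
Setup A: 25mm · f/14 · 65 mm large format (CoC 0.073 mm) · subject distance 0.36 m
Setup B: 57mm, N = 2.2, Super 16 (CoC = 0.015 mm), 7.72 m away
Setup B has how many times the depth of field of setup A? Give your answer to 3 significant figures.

Setup A: H = 25²/(14×0.073) + 25 ≈ 636.5 mm; DoF = Df − Dn = 796.09 − 232.59 ≈ 563.50 mm.
Setup B: H = 57²/(2.2×0.015) + 57 ≈ 98511.5 mm; DoF = Df − Dn = 8371.6 − 7162.5 ≈ 1209.1 mm.
Ratio = 1209.1 / 563.50 ≈ 2.15.

2.15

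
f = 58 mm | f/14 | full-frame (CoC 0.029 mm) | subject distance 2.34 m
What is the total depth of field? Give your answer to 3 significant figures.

Hyperfocal distance H = f²/(N·c) + f = 58²/(14 × 0.029) + 58 = 3364/0.406 + 58 ≈ 8343.7 mm ≈ 8.344 m.
Near limit Dn = s·(H − f)/(H + s − 2f) = 2340 × (8343.7 − 58) / (8343.7 + 2340 − 2 × 58) = 2340 × 8285.7 / 10567.7 ≈ 1834.7 mm.
Far limit Df = s·(H − f)/(H − s) = 2340 × (8343.7 − 58) / (8343.7 − 2340) = 2340 × 8285.7 / 6003.7 ≈ 3229.4 mm.
Depth of field = Df − Dn = 3229.4 − 1834.7 ≈ 1394.7 mm ≈ 1.39 m.

1.39 m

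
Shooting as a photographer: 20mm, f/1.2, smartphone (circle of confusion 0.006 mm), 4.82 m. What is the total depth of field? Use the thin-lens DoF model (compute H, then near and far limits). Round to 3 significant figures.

Hyperfocal distance H = f²/(N·c) + f = 20²/(1.2 × 0.006) + 20 = 400/0.0072 + 20 ≈ 55575.6 mm ≈ 55.58 m.
Near limit Dn = s·(H − f)/(H + s − 2f) = 4820 × (55575.6 − 20) / (55575.6 + 4820 − 2 × 20) = 4820 × 55555.6 / 60355.6 ≈ 4436.67 mm.
Far limit Df = s·(H − f)/(H − s) = 4820 × (55575.6 − 20) / (55575.6 − 4820) = 4820 × 55555.6 / 50755.6 ≈ 5275.83 mm.
Depth of field = Df − Dn = 5275.83 − 4436.67 ≈ 839.16 mm ≈ 0.839 m.

0.839 m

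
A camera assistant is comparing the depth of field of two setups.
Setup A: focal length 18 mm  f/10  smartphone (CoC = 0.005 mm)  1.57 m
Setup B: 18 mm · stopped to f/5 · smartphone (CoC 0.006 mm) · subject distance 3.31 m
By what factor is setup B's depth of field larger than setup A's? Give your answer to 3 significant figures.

Setup A: H = 18²/(10×0.005) + 18 ≈ 6498.0 mm; DoF = Df − Dn = 2064.45 − 1266.63 ≈ 797.82 mm.
Setup B: H = 18²/(5×0.006) + 18 ≈ 10818.0 mm; DoF = Df − Dn = 4761.3 − 2536.8 ≈ 2224.5 mm.
Ratio = 2224.5 / 797.82 ≈ 2.79.

2.79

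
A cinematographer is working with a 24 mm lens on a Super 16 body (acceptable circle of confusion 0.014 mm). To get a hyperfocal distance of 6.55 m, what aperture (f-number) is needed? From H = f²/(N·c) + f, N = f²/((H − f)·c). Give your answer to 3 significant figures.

f/6.30

Rearrange H = f²/(N·c) + f for N: N = f² / ((H − f)·c).
N = 24² / ((6550 − 24) × 0.014) = 576 / 91.36 ≈ 6.30.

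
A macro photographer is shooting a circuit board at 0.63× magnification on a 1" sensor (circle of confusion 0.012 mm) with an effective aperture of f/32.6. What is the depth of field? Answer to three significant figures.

1.97 mm

At magnification m, DoF ≈ 2·N_eff·c/m² = 2 × 32.6 × 0.012 / 0.63² = 0.7824 / 0.3969 ≈ 1.97 mm.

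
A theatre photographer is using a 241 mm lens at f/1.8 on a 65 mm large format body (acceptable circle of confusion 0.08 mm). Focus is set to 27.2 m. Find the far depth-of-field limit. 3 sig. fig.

29.1 m

Hyperfocal distance H = f²/(N·c) + f = 241²/(1.8 × 0.08) + 241 = 58081/0.144 + 241 ≈ 403581.3 mm ≈ 403.6 m.
Far limit Df = s·(H − f)/(H − s) = 27200 × (403581.3 − 241) / (403581.3 − 27200) = 27200 × 403340.3 / 376381.3 ≈ 29148 mm ≈ 29.1 m.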